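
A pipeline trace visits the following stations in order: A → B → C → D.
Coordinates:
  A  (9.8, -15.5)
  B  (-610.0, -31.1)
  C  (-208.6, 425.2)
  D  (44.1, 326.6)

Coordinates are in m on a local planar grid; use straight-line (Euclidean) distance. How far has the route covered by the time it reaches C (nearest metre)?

1228 m

Leg distances:
A→B: 620.0 m  (cumulative 620.0 m)
B→C: 607.7 m  (cumulative 1227.7 m)
Cumulative distance at C ≈ 1228 m.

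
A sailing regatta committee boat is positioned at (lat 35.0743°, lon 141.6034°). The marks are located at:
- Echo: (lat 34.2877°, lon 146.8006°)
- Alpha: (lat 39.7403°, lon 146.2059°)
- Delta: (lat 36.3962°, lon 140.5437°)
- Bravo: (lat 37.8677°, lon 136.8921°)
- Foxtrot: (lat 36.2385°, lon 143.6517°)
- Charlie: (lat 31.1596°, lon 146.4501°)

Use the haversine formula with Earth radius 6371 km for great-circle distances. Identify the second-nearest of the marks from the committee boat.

Foxtrot

Distances from the committee boat ((lat 35.0743°, lon 141.6034°)):
Delta: 175.4 km
Foxtrot: 225.8 km
Echo: 483.1 km
Bravo: 523.3 km
Charlie: 626.9 km
Alpha: 658.9 km
The second-nearest is Foxtrot at 225.8 km.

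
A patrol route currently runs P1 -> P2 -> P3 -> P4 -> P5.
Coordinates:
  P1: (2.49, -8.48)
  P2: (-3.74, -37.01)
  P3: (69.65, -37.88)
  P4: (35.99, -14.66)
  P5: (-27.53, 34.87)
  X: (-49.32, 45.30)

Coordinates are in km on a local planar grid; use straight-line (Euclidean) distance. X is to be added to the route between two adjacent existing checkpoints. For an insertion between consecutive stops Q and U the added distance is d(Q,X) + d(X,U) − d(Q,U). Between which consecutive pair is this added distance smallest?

Added distance for inserting X between each consecutive pair:
P1–P2: 139.6 km
P2–P3: 165.9 km
P3–P4: 208.5 km
P4–P5: 47.9 km
Smallest added distance is 47.9 km, inserting between P4 and P5.

between P4 and P5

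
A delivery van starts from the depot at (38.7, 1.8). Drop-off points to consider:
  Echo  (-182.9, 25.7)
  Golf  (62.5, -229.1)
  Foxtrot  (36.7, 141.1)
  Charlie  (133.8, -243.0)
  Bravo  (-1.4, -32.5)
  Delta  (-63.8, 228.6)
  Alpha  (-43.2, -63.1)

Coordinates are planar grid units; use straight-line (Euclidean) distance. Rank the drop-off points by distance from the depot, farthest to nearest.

Computing each straight-line distance from (38.7, 1.8):
Charlie (133.8, -243.0): 262.6
Delta (-63.8, 228.6): 248.9
Golf (62.5, -229.1): 232.1
Echo (-182.9, 25.7): 222.9
Foxtrot (36.7, 141.1): 139.3
Alpha (-43.2, -63.1): 104.5
Bravo (-1.4, -32.5): 52.8

Charlie, Delta, Golf, Echo, Foxtrot, Alpha, Bravo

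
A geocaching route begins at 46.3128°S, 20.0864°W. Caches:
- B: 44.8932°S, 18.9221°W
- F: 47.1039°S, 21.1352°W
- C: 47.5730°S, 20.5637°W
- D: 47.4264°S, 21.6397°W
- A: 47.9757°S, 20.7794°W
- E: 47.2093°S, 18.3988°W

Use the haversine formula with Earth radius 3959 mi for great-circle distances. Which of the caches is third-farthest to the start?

D

Distance to each, sorted:
A: 119.4 mi
B: 113.1 mi
D: 106.3 mi
E: 101.1 mi
C: 89.9 mi
F: 73.9 mi
The third-farthest is D at 106.3 mi.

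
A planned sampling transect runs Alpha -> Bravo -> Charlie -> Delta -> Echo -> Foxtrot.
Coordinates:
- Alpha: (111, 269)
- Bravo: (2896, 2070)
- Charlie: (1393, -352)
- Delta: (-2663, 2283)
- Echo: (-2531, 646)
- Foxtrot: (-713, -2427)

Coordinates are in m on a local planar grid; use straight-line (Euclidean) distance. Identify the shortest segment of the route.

Delta–Echo

Leg distances:
Alpha→Bravo: 3316.6 m
Bravo→Charlie: 2850.5 m
Charlie→Delta: 4836.8 m
Delta→Echo: 1642.3 m
Echo→Foxtrot: 3570.5 m
The shortest leg is Delta–Echo at 1642.3 m.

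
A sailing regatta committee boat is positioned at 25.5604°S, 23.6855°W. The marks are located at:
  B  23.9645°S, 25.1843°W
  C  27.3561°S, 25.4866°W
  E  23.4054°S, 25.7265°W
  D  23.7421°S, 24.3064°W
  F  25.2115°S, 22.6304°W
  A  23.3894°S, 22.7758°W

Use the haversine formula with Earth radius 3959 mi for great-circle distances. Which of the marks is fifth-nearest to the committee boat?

C

Distances from the committee boat (25.5604°S, 23.6855°W):
F: 70.1 mi
D: 131.6 mi
B: 144.9 mi
A: 160.5 mi
C: 166.8 mi
E: 196.6 mi
The fifth-nearest is C at 166.8 mi.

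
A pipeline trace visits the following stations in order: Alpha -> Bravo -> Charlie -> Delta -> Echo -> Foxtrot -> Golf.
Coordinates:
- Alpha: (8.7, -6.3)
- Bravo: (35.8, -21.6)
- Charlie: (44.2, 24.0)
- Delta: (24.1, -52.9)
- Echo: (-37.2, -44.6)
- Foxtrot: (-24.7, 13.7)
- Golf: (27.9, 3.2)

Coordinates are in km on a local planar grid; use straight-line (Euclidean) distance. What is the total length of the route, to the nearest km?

Leg distances:
Alpha→Bravo: 31.1 km  (cumulative 31.1 km)
Bravo→Charlie: 46.4 km  (cumulative 77.5 km)
Charlie→Delta: 79.5 km  (cumulative 157.0 km)
Delta→Echo: 61.9 km  (cumulative 218.8 km)
Echo→Foxtrot: 59.6 km  (cumulative 278.5 km)
Foxtrot→Golf: 53.6 km  (cumulative 332.1 km)
Total route length ≈ 332 km.

332 km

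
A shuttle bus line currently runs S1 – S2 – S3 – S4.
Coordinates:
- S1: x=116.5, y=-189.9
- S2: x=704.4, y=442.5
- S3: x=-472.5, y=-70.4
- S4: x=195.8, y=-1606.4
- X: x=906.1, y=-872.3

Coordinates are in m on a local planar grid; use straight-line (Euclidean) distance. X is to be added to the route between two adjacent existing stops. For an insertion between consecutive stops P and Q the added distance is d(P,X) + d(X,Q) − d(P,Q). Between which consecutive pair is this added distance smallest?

Added distance for inserting X between each consecutive pair:
S1–S2: 1510.3 m
S2–S3: 1641.2 m
S3–S4: 941.3 m
Smallest added distance is 941.3 m, inserting between S3 and S4.

between S3 and S4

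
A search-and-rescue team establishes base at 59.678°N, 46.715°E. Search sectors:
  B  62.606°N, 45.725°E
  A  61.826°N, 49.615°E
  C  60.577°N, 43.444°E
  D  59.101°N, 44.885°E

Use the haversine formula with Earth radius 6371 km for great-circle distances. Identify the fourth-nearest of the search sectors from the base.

Distance to each, sorted:
D: 121.9 km
C: 206.9 km
A: 286.1 km
B: 329.9 km
The fourth-nearest is B at 329.9 km.

B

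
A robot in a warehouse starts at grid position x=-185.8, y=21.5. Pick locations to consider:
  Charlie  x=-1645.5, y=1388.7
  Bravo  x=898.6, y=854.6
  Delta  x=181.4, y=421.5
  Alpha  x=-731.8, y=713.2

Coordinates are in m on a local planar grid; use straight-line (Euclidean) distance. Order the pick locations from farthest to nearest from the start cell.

Distance from the start cell at x=-185.8, y=21.5 to each:
Charlie x=-1645.5, y=1388.7: 2000.0 m
Bravo x=898.6, y=854.6: 1367.5 m
Alpha x=-731.8, y=713.2: 881.2 m
Delta x=181.4, y=421.5: 543.0 m

Charlie, Bravo, Alpha, Delta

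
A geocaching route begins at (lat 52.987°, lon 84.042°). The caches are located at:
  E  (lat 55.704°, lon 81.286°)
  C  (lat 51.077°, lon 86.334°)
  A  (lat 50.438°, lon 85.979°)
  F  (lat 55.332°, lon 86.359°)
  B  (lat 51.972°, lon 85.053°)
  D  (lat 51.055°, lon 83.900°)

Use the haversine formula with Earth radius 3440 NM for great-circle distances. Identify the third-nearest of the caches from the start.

C

Distance to each, sorted:
B: 71.3 NM
D: 116.1 NM
C: 142.5 NM
F: 162.6 NM
A: 169.1 NM
E: 189.5 NM
The third-nearest is C at 142.5 NM.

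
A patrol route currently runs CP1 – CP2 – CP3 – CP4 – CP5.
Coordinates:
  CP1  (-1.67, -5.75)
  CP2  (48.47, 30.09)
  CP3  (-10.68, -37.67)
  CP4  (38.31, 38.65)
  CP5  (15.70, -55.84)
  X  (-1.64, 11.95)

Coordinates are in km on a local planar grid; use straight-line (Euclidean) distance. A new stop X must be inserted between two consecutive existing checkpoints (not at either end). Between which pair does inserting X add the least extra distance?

between CP3 and CP4

Added distance for inserting X between each consecutive pair:
CP1–CP2: 9.4 km
CP2–CP3: 13.8 km
CP3–CP4: 7.8 km
CP4–CP5: 20.9 km
Smallest added distance is 7.8 km, inserting between CP3 and CP4.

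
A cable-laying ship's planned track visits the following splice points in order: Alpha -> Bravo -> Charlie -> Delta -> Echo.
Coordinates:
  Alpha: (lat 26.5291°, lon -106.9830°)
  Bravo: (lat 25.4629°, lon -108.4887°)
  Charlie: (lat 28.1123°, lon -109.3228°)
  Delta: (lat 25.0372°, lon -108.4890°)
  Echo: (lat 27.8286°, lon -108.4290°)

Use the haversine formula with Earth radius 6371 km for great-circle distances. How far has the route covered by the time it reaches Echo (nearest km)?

1160 km

Leg distances:
Alpha→Bravo: 191.6 km  (cumulative 191.6 km)
Bravo→Charlie: 306.0 km  (cumulative 497.6 km)
Charlie→Delta: 351.8 km  (cumulative 849.4 km)
Delta→Echo: 310.4 km  (cumulative 1159.9 km)
Cumulative distance at Echo ≈ 1160 km.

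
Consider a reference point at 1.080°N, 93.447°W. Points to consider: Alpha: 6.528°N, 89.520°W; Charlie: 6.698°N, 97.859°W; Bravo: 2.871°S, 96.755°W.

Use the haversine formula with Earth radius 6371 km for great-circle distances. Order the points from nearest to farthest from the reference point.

Distance from the reference point at 1.080°N, 93.447°W to each:
Bravo 2.871°S, 96.755°W: 572.9 km
Alpha 6.528°N, 89.520°W: 746.1 km
Charlie 6.698°N, 97.859°W: 793.5 km

Bravo, Alpha, Charlie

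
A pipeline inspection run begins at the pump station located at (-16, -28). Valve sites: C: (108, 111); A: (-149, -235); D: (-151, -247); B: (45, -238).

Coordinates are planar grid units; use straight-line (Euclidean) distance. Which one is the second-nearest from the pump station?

B

Distances from the pump station ((-16, -28)):
C: 186.3
B: 218.7
A: 246.0
D: 257.3
The second-nearest is B at 218.7.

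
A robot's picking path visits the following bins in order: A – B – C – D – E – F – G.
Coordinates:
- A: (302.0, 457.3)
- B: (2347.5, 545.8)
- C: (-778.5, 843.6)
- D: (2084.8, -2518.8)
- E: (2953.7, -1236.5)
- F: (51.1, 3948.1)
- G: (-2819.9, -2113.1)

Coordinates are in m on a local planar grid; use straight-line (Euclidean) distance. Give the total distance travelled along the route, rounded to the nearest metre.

23801 m

Leg distances:
A→B: 2047.4 m  (cumulative 2047.4 m)
B→C: 3140.2 m  (cumulative 5187.6 m)
C→D: 4416.4 m  (cumulative 9603.9 m)
D→E: 1549.0 m  (cumulative 11152.9 m)
E→F: 5941.8 m  (cumulative 17094.7 m)
F→G: 6706.8 m  (cumulative 23801.5 m)
Total route length ≈ 23801 m.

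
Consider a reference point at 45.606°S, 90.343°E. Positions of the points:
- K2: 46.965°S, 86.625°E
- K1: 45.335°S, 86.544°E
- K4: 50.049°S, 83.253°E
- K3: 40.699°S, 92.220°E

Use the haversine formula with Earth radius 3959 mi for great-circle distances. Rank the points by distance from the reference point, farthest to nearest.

Distance from the reference point at 45.606°S, 90.343°E to each:
K4 50.049°S, 83.253°E: 449.6 mi
K3 40.699°S, 92.220°E: 352.0 mi
K2 46.965°S, 86.625°E: 200.8 mi
K1 45.335°S, 86.544°E: 185.0 mi

K4, K3, K2, K1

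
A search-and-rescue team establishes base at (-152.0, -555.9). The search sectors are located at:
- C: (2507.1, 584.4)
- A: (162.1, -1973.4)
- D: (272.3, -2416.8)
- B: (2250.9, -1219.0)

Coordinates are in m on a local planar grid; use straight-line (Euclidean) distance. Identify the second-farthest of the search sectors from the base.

B

Distance to each, sorted:
C: 2893.3 m
B: 2492.7 m
D: 1908.7 m
A: 1451.9 m
The second-farthest is B at 2492.7 m.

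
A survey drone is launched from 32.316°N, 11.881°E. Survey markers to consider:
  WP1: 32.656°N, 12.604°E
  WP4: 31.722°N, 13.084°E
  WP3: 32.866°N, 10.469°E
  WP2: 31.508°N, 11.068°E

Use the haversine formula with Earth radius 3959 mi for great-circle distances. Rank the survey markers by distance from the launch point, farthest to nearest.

Distance from the launch point at 32.316°N, 11.881°E to each:
WP3 32.866°N, 10.469°E: 90.6 mi
WP4 31.722°N, 13.084°E: 81.6 mi
WP2 31.508°N, 11.068°E: 73.4 mi
WP1 32.656°N, 12.604°E: 48.2 mi

WP3, WP4, WP2, WP1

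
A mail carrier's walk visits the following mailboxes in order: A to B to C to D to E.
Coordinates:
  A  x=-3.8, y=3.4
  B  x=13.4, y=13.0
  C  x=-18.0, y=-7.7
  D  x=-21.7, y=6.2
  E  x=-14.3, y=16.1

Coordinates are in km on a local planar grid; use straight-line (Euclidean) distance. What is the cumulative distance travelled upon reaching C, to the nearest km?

57 km

Leg distances:
A→B: 19.7 km  (cumulative 19.7 km)
B→C: 37.6 km  (cumulative 57.3 km)
Cumulative distance at C ≈ 57 km.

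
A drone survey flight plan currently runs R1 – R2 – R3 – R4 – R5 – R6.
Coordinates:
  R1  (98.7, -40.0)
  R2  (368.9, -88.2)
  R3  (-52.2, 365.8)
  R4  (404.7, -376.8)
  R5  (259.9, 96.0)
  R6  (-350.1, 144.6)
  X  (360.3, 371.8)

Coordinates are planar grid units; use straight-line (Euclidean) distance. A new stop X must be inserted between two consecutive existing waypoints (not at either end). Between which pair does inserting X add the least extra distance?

between R2 and R3

Added distance for inserting X between each consecutive pair:
R1–R2: 673.5
R2–R3: 253.4
R3–R4: 290.6
R4–R5: 548.9
R5–R6: 427.4
Smallest added distance is 253.4, inserting between R2 and R3.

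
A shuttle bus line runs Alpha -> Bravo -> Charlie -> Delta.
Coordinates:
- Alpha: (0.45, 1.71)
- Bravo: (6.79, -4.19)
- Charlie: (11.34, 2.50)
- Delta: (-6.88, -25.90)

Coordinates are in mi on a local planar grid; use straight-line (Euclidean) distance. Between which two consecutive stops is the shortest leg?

Leg distances:
Alpha→Bravo: 8.7 mi
Bravo→Charlie: 8.1 mi
Charlie→Delta: 33.7 mi
The shortest leg is Bravo–Charlie at 8.1 mi.

Bravo–Charlie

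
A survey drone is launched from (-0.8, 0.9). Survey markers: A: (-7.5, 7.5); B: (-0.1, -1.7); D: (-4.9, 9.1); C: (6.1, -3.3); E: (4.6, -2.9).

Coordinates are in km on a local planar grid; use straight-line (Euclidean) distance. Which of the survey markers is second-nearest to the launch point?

E

Distance to each, sorted:
B: 2.7 km
E: 6.6 km
C: 8.1 km
D: 9.2 km
A: 9.4 km
The second-nearest is E at 6.6 km.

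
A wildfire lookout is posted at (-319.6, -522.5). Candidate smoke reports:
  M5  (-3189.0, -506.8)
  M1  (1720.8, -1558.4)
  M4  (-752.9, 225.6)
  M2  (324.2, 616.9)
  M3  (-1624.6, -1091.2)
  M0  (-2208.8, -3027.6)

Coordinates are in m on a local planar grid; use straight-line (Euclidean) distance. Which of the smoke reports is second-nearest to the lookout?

Distances from the lookout ((-319.6, -522.5)):
M4: 864.5 m
M2: 1308.7 m
M3: 1423.5 m
M1: 2288.3 m
M5: 2869.4 m
M0: 3137.6 m
The second-nearest is M2 at 1308.7 m.

M2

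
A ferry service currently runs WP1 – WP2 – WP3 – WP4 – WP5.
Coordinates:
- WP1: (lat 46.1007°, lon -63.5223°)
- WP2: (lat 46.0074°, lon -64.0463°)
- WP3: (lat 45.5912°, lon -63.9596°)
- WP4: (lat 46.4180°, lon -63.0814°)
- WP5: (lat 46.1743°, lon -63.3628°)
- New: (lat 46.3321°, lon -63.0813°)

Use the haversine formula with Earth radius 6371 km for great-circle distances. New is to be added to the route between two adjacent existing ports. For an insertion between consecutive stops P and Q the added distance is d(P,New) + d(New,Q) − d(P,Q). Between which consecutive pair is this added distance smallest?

Added distance for inserting New between each consecutive pair:
WP1–WP2: 83.5 km
WP2–WP3: 142.6 km
WP3–WP4: 2.1 km
WP4–WP5: 2.7 km
Smallest added distance is 2.1 km, inserting between WP3 and WP4.

between WP3 and WP4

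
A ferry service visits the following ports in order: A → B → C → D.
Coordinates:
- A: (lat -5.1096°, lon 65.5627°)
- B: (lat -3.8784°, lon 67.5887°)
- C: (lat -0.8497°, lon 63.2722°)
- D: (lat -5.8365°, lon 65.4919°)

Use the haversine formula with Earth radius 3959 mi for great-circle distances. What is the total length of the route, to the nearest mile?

Leg distances:
A→B: 163.4 mi  (cumulative 163.4 mi)
B→C: 364.1 mi  (cumulative 527.6 mi)
C→D: 377.0 mi  (cumulative 904.6 mi)
Total route length ≈ 905 mi.

905 mi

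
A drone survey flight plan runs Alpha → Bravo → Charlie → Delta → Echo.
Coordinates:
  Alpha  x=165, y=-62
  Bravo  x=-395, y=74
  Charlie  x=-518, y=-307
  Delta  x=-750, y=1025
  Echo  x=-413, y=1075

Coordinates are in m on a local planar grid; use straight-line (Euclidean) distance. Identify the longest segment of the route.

Leg distances:
Alpha→Bravo: 576.3 m
Bravo→Charlie: 400.4 m
Charlie→Delta: 1352.1 m
Delta→Echo: 340.7 m
The longest leg is Charlie–Delta at 1352.1 m.

Charlie–Delta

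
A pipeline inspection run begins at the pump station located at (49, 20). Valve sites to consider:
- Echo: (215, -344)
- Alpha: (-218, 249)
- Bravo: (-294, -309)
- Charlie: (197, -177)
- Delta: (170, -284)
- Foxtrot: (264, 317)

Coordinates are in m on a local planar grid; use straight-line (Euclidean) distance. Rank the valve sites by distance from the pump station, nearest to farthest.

Distance from the pump station at (49, 20) to each:
Charlie (197, -177): 246.4 m
Delta (170, -284): 327.2 m
Alpha (-218, 249): 351.8 m
Foxtrot (264, 317): 366.7 m
Echo (215, -344): 400.1 m
Bravo (-294, -309): 475.3 m

Charlie, Delta, Alpha, Foxtrot, Echo, Bravo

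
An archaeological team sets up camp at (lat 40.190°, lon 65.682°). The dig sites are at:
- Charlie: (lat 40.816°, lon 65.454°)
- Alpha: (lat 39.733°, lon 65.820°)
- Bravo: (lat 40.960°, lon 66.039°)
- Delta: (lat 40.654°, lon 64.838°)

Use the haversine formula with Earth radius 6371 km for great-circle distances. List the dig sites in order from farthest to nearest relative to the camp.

Bravo, Delta, Charlie, Alpha

Computing each great-circle distance from (lat 40.190°, lon 65.682°):
Bravo (lat 40.960°, lon 66.039°): 90.8 km
Delta (lat 40.654°, lon 64.838°): 88.1 km
Charlie (lat 40.816°, lon 65.454°): 72.2 km
Alpha (lat 39.733°, lon 65.820°): 52.2 km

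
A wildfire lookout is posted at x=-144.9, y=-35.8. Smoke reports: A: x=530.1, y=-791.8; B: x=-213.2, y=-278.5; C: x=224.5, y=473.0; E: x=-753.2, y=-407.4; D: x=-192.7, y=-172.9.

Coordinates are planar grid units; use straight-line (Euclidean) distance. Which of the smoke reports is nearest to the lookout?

D

Distance to each, sorted:
D: 145.2
B: 252.1
C: 628.8
E: 712.8
A: 1013.5
The nearest is D at 145.2.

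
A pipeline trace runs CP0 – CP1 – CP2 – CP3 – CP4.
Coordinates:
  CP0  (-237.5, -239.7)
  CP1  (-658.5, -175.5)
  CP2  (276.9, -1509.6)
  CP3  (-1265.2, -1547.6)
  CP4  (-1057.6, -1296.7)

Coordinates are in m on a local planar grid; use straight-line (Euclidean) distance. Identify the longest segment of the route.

Leg distances:
CP0→CP1: 425.9 m
CP1→CP2: 1629.4 m
CP2→CP3: 1542.6 m
CP3→CP4: 325.7 m
The longest leg is CP1–CP2 at 1629.4 m.

CP1–CP2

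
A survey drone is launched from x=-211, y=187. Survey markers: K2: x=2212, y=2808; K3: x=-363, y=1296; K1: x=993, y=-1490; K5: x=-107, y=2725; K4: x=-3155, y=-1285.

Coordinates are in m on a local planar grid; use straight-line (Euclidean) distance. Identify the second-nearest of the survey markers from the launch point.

K1

Distance to each, sorted:
K3: 1119.4 m
K1: 2064.4 m
K5: 2540.1 m
K4: 3291.5 m
K2: 3569.4 m
The second-nearest is K1 at 2064.4 m.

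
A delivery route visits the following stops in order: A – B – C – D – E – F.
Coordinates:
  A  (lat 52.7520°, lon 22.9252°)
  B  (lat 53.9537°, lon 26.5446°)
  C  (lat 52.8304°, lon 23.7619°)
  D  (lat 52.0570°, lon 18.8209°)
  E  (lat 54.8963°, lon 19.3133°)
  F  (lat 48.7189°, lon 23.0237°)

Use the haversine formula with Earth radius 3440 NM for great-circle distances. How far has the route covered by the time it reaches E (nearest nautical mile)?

Leg distances:
A→B: 148.4 NM  (cumulative 148.4 NM)
B→C: 120.3 NM  (cumulative 268.7 NM)
C→D: 186.6 NM  (cumulative 455.3 NM)
D→E: 171.4 NM  (cumulative 626.7 NM)
Cumulative distance at E ≈ 627 NM.

627 NM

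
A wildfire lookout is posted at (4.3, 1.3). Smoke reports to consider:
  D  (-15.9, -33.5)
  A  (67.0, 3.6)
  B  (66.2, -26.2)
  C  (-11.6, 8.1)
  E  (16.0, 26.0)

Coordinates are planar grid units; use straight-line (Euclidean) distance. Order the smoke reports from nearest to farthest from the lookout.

C, E, D, A, B

Distance from the lookout at (4.3, 1.3) to each:
C (-11.6, 8.1): 17.3
E (16.0, 26.0): 27.3
D (-15.9, -33.5): 40.2
A (67.0, 3.6): 62.7
B (66.2, -26.2): 67.7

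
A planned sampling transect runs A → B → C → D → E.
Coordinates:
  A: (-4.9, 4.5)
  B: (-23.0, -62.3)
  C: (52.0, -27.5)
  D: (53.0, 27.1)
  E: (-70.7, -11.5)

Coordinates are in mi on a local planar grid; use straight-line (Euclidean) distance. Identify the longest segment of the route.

D–E

Leg distances:
A→B: 69.2 mi
B→C: 82.7 mi
C→D: 54.6 mi
D→E: 129.6 mi
The longest leg is D–E at 129.6 mi.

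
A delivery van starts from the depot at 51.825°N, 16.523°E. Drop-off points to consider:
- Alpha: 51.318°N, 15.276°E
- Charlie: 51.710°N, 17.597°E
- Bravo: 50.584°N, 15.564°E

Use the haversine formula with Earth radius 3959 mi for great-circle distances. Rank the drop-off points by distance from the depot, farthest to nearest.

Computing each great-circle distance from 51.825°N, 16.523°E:
Bravo 50.584°N, 15.564°E: 95.3 mi
Alpha 51.318°N, 15.276°E: 64.0 mi
Charlie 51.710°N, 17.597°E: 46.6 mi

Bravo, Alpha, Charlie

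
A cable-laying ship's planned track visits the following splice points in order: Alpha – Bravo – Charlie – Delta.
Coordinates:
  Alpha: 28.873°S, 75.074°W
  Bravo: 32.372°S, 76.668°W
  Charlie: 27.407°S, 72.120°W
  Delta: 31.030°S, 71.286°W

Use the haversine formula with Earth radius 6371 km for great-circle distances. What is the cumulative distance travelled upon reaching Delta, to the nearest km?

1534 km

Leg distances:
Alpha→Bravo: 417.9 km  (cumulative 417.9 km)
Bravo→Charlie: 704.8 km  (cumulative 1122.7 km)
Charlie→Delta: 410.9 km  (cumulative 1533.6 km)
Cumulative distance at Delta ≈ 1534 km.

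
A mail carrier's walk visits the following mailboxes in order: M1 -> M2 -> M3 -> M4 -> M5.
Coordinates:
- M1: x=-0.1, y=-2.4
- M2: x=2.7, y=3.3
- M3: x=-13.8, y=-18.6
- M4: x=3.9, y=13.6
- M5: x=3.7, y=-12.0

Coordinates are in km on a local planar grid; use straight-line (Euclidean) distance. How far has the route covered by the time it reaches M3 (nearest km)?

34 km

Leg distances:
M1→M2: 6.4 km  (cumulative 6.4 km)
M2→M3: 27.4 km  (cumulative 33.8 km)
Cumulative distance at M3 ≈ 34 km.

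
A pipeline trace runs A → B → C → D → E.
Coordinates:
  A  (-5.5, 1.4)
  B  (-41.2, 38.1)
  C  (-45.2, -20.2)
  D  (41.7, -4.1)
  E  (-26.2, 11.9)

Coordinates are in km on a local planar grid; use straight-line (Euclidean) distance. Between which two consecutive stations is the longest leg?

Leg distances:
A→B: 51.2 km
B→C: 58.4 km
C→D: 88.4 km
D→E: 69.8 km
The longest leg is C–D at 88.4 km.

C–D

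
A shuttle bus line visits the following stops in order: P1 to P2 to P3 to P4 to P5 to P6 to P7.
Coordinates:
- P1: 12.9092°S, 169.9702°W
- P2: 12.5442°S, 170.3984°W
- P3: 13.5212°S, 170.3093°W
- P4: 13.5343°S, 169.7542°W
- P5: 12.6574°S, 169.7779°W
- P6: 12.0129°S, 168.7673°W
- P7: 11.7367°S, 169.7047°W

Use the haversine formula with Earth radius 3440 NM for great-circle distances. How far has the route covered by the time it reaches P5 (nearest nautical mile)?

177 NM

Leg distances:
P1→P2: 33.3 NM  (cumulative 33.3 NM)
P2→P3: 58.9 NM  (cumulative 92.2 NM)
P3→P4: 32.4 NM  (cumulative 124.6 NM)
P4→P5: 52.7 NM  (cumulative 177.3 NM)
Cumulative distance at P5 ≈ 177 NM.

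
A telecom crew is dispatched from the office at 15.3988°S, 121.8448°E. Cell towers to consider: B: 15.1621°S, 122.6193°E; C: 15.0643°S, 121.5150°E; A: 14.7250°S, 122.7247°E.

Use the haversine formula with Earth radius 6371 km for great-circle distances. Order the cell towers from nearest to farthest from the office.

C, B, A

Computing each great-circle distance from 15.3988°S, 121.8448°E:
C 15.0643°S, 121.5150°E: 51.3 km
B 15.1621°S, 122.6193°E: 87.1 km
A 14.7250°S, 122.7247°E: 120.6 km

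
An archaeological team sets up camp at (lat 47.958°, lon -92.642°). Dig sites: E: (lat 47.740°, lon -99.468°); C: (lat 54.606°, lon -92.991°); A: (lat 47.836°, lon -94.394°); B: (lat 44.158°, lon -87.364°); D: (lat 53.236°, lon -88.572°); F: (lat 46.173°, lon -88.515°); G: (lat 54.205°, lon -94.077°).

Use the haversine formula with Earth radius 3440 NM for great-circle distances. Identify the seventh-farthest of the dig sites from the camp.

Distances from the camp ((lat 47.958°, lon -92.642°)):
C: 399.4 NM
G: 378.9 NM
D: 352.7 NM
B: 316.7 NM
E: 275.3 NM
F: 199.9 NM
A: 70.9 NM
The seventh-farthest is A at 70.9 NM.

A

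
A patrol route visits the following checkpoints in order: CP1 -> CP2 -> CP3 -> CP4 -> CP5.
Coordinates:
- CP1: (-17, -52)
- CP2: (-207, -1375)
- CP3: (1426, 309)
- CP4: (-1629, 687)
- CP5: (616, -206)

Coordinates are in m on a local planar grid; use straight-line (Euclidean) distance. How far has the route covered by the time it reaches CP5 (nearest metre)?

9177 m

Leg distances:
CP1→CP2: 1336.6 m  (cumulative 1336.6 m)
CP2→CP3: 2345.8 m  (cumulative 3682.3 m)
CP3→CP4: 3078.3 m  (cumulative 6760.6 m)
CP4→CP5: 2416.1 m  (cumulative 9176.7 m)
Cumulative distance at CP5 ≈ 9177 m.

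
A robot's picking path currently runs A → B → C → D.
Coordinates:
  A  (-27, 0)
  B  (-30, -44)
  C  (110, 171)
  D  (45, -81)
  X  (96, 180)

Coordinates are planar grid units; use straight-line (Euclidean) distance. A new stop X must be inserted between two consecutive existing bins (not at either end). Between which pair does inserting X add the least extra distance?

Added distance for inserting X between each consecutive pair:
A–B: 430.9
B–C: 17.1
C–D: 22.3
Smallest added distance is 17.1, inserting between B and C.

between B and C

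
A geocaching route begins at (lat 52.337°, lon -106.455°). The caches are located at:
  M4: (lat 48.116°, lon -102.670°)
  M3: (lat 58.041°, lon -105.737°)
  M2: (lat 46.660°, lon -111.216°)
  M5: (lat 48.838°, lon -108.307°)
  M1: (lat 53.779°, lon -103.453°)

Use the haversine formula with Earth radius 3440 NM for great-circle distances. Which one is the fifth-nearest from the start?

Distances from the start ((lat 52.337°, lon -106.455°)):
M1: 138.7 NM
M5: 221.6 NM
M4: 292.1 NM
M3: 343.3 NM
M2: 387.9 NM
The fifth-nearest is M2 at 387.9 NM.

M2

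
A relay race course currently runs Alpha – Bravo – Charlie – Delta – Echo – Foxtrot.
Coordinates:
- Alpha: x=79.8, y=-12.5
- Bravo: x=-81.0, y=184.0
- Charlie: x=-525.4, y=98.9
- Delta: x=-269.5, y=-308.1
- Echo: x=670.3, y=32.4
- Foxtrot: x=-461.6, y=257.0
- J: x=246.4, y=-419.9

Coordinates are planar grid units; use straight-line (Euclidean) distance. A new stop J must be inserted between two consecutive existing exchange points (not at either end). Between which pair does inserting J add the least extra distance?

Added distance for inserting J between each consecutive pair:
Alpha–Bravo: 873.2
Bravo–Charlie: 1164.4
Charlie–Delta: 977.1
Delta–Echo: 148.2
Echo–Foxtrot: 445.4
Smallest added distance is 148.2, inserting between Delta and Echo.

between Delta and Echo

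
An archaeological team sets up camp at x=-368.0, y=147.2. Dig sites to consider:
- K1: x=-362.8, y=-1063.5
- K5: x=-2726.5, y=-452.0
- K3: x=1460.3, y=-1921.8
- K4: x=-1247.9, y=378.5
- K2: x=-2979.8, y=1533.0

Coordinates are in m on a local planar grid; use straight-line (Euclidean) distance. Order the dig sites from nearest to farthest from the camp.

K4, K1, K5, K3, K2

Computing each straight-line distance from x=-368.0, y=147.2:
K4 x=-1247.9, y=378.5: 909.8 m
K1 x=-362.8, y=-1063.5: 1210.7 m
K5 x=-2726.5, y=-452.0: 2433.4 m
K3 x=1460.3, y=-1921.8: 2761.1 m
K2 x=-2979.8, y=1533.0: 2956.7 m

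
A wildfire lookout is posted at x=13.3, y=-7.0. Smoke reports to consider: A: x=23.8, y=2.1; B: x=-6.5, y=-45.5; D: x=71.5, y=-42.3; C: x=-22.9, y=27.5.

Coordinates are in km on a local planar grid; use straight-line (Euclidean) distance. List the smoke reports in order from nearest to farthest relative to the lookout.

Distance from the lookout at x=13.3, y=-7.0 to each:
A x=23.8, y=2.1: 13.9 km
B x=-6.5, y=-45.5: 43.3 km
C x=-22.9, y=27.5: 50.0 km
D x=71.5, y=-42.3: 68.1 km

A, B, C, D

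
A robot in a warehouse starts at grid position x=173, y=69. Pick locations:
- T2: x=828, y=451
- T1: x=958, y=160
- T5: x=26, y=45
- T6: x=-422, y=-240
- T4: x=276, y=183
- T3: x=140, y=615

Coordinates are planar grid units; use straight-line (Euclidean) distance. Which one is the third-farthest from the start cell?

T6

Distance to each, sorted:
T1: 790.3
T2: 758.3
T6: 670.5
T3: 547.0
T4: 153.6
T5: 148.9
The third-farthest is T6 at 670.5.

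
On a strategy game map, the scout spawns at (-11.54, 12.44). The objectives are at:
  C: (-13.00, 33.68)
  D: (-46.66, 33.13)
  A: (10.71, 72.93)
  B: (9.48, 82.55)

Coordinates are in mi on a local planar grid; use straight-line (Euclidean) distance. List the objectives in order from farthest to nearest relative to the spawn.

Computing each straight-line distance from (-11.54, 12.44):
B (9.48, 82.55): 73.2 mi
A (10.71, 72.93): 64.5 mi
D (-46.66, 33.13): 40.8 mi
C (-13.00, 33.68): 21.3 mi

B, A, D, C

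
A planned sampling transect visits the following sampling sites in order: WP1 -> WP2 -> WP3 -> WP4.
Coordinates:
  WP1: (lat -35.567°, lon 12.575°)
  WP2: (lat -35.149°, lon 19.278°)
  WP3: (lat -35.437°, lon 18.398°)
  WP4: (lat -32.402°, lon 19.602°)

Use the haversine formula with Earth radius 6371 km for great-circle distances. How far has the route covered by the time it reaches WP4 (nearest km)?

Leg distances:
WP1→WP2: 609.5 km  (cumulative 609.5 km)
WP2→WP3: 86.0 km  (cumulative 695.6 km)
WP3→WP4: 355.3 km  (cumulative 1050.8 km)
Cumulative distance at WP4 ≈ 1051 km.

1051 km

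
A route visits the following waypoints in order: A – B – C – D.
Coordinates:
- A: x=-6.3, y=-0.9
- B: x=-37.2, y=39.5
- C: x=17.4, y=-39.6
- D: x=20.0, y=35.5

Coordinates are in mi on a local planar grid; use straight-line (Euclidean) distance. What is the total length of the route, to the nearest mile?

Leg distances:
A→B: 50.9 mi  (cumulative 50.9 mi)
B→C: 96.1 mi  (cumulative 147.0 mi)
C→D: 75.1 mi  (cumulative 222.1 mi)
Total route length ≈ 222 mi.

222 mi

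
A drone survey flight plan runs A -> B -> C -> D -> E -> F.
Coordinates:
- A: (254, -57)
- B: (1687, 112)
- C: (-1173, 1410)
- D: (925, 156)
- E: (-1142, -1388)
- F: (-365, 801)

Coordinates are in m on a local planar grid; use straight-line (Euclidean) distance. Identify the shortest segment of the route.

A–B

Leg distances:
A→B: 1442.9 m
B→C: 3140.8 m
C→D: 2444.2 m
D→E: 2580.0 m
E→F: 2322.8 m
The shortest leg is A–B at 1442.9 m.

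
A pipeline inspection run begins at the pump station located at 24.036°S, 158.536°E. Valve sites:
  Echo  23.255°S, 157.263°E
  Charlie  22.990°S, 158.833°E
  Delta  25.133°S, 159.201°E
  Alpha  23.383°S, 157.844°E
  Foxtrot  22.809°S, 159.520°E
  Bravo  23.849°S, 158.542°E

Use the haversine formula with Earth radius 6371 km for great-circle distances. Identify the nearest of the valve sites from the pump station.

Distances from the pump station (24.036°S, 158.536°E):
Bravo: 20.8 km
Alpha: 101.2 km
Charlie: 120.2 km
Delta: 139.3 km
Echo: 156.1 km
Foxtrot: 169.4 km
The nearest is Bravo at 20.8 km.

Bravo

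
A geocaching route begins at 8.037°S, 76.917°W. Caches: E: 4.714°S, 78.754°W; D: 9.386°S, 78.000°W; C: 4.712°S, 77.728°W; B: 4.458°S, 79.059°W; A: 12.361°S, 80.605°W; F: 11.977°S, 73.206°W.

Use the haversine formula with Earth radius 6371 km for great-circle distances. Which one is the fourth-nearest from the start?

Distance to each, sorted:
D: 191.5 km
C: 380.4 km
E: 421.6 km
B: 463.1 km
F: 597.5 km
A: 627.7 km
The fourth-nearest is B at 463.1 km.

B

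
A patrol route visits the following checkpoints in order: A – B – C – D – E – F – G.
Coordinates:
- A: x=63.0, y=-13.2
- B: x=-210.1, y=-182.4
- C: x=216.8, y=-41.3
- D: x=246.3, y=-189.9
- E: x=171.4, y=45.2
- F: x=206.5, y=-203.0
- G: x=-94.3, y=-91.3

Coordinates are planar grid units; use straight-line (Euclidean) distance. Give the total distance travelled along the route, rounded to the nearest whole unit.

Leg distances:
A→B: 321.3  (cumulative 321.3)
B→C: 449.6  (cumulative 770.9)
C→D: 151.5  (cumulative 922.4)
D→E: 246.7  (cumulative 1169.1)
E→F: 250.7  (cumulative 1419.8)
F→G: 320.9  (cumulative 1740.7)
Total route length ≈ 1741.

1741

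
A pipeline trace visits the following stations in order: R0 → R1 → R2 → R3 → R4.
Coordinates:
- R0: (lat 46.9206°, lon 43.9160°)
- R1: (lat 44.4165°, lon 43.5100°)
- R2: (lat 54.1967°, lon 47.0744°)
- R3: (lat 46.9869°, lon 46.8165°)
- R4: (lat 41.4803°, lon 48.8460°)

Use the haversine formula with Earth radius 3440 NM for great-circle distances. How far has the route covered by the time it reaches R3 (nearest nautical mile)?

1188 NM

Leg distances:
R0→R1: 151.3 NM  (cumulative 151.3 NM)
R1→R2: 603.3 NM  (cumulative 754.7 NM)
R2→R3: 433.0 NM  (cumulative 1187.6 NM)
Cumulative distance at R3 ≈ 1188 NM.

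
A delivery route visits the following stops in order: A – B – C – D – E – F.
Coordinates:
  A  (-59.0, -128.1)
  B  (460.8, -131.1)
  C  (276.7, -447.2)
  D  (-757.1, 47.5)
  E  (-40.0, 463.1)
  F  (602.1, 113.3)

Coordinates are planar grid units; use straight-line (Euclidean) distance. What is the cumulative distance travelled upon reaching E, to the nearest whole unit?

Leg distances:
A→B: 519.8  (cumulative 519.8)
B→C: 365.8  (cumulative 885.6)
C→D: 1146.1  (cumulative 2031.7)
D→E: 828.8  (cumulative 2860.5)
Cumulative distance at E ≈ 2861.

2861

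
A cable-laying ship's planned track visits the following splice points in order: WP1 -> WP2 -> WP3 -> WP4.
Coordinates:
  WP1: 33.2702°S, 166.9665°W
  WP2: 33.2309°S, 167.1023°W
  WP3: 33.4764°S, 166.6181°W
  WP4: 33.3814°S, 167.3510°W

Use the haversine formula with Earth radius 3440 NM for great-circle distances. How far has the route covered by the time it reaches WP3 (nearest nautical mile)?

Leg distances:
WP1→WP2: 7.2 NM  (cumulative 7.2 NM)
WP2→WP3: 28.4 NM  (cumulative 35.6 NM)
Cumulative distance at WP3 ≈ 36 NM.

36 NM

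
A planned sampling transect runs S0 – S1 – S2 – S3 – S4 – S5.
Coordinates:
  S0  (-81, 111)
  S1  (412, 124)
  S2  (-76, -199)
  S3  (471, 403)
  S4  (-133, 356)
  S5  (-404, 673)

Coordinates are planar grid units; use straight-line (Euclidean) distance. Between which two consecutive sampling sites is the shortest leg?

Leg distances:
S0→S1: 493.2
S1→S2: 585.2
S2→S3: 813.4
S3→S4: 605.8
S4→S5: 417.0
The shortest leg is S4–S5 at 417.0.

S4–S5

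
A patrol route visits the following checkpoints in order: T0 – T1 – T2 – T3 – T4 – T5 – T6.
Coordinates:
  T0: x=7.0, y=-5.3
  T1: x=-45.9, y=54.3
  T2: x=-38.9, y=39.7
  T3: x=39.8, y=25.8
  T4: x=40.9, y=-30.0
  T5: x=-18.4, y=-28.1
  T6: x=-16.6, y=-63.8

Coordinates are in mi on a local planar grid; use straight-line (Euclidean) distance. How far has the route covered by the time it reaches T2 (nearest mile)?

Leg distances:
T0→T1: 79.7 mi  (cumulative 79.7 mi)
T1→T2: 16.2 mi  (cumulative 95.9 mi)
Cumulative distance at T2 ≈ 96 mi.

96 mi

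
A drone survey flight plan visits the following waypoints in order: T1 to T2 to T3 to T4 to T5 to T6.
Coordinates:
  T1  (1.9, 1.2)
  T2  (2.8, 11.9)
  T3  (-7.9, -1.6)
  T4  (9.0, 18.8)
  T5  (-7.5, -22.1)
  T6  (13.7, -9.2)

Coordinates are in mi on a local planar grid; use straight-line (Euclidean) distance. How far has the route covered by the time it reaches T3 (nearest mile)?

Leg distances:
T1→T2: 10.7 mi  (cumulative 10.7 mi)
T2→T3: 17.2 mi  (cumulative 28.0 mi)
Cumulative distance at T3 ≈ 28 mi.

28 mi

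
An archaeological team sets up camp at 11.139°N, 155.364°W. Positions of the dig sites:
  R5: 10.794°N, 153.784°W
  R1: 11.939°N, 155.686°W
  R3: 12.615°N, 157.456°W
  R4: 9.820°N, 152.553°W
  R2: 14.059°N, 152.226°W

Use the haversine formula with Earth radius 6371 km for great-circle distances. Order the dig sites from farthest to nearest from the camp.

R2, R4, R3, R5, R1

Distance from the camp at 11.139°N, 155.364°W to each:
R2 14.059°N, 152.226°W: 470.5 km
R4 9.820°N, 152.553°W: 340.5 km
R3 12.615°N, 157.456°W: 280.6 km
R5 10.794°N, 153.784°W: 176.7 km
R1 11.939°N, 155.686°W: 95.6 km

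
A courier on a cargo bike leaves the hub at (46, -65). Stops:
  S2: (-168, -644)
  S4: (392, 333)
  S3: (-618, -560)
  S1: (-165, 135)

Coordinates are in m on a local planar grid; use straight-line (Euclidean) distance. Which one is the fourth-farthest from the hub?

Distance to each, sorted:
S3: 828.2 m
S2: 617.3 m
S4: 527.4 m
S1: 290.7 m
The fourth-farthest is S1 at 290.7 m.

S1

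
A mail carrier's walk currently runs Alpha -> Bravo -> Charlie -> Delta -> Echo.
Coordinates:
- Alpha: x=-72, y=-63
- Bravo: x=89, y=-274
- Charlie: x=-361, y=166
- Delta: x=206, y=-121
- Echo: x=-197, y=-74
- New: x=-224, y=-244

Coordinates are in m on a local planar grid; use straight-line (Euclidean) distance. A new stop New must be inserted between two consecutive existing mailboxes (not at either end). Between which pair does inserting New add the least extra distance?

Added distance for inserting New between each consecutive pair:
Alpha–Bravo: 285.4 m
Bravo–Charlie: 117.4 m
Charlie–Delta: 244.0 m
Delta–Echo: 213.6 m
Smallest added distance is 117.4 m, inserting between Bravo and Charlie.

between Bravo and Charlie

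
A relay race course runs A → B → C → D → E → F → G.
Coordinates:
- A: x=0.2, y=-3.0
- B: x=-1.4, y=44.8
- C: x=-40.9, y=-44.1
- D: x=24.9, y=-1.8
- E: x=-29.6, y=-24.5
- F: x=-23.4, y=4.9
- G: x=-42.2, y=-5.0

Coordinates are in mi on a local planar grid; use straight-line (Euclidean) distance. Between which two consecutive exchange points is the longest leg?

B–C

Leg distances:
A→B: 47.8 mi
B→C: 97.3 mi
C→D: 78.2 mi
D→E: 59.0 mi
E→F: 30.0 mi
F→G: 21.2 mi
The longest leg is B–C at 97.3 mi.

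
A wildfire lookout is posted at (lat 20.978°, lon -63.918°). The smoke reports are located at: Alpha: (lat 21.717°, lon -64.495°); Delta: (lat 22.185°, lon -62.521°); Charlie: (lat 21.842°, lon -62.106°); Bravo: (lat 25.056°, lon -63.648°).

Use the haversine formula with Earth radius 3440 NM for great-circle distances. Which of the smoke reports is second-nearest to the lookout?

Delta

Distance to each, sorted:
Alpha: 54.9 NM
Delta: 106.5 NM
Charlie: 113.8 NM
Bravo: 245.3 NM
The second-nearest is Delta at 106.5 NM.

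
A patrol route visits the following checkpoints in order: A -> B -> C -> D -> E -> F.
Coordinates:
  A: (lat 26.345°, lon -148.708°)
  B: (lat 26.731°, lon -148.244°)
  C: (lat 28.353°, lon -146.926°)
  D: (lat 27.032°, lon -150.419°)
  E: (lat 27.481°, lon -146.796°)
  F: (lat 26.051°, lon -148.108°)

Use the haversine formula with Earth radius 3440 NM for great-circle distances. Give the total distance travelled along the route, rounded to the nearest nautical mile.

Leg distances:
A→B: 34.0 NM  (cumulative 34.0 NM)
B→C: 120.0 NM  (cumulative 154.1 NM)
C→D: 201.9 NM  (cumulative 356.0 NM)
D→E: 195.2 NM  (cumulative 551.2 NM)
E→F: 111.0 NM  (cumulative 662.2 NM)
Total route length ≈ 662 NM.

662 NM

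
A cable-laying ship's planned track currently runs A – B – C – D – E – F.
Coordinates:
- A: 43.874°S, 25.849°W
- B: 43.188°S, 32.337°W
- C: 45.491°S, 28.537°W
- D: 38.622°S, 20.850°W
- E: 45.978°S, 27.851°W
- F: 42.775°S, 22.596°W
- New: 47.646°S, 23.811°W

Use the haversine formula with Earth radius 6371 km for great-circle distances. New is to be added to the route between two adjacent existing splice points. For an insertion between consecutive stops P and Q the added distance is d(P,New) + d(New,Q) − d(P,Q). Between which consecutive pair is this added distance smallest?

between E and F

Added distance for inserting New between each consecutive pair:
A–B: 748.8 km
B–C: 866.4 km
C–D: 472.9 km
D–E: 391.2 km
E–F: 360.2 km
Smallest added distance is 360.2 km, inserting between E and F.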